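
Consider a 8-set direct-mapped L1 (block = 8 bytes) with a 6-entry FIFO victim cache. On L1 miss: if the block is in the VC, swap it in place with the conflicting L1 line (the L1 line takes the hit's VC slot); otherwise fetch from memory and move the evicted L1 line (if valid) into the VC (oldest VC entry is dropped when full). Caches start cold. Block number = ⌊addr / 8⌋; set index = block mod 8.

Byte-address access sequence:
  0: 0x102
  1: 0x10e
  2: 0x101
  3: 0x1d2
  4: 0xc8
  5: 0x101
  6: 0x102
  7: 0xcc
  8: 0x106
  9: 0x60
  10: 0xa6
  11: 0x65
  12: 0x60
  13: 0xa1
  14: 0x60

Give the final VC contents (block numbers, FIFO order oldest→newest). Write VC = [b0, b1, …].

VC = [33, 20]

#0 0x102→b32/s0 MISS; vc=[]
#1 0x10e→b33/s1 MISS; vc=[]
#2 0x101→b32/s0 L1-HIT; vc=[]
#3 0x1d2→b58/s2 MISS; vc=[]
#4 0xc8→b25/s1 MISS; vc=[33]
#5 0x101→b32/s0 L1-HIT; vc=[33]
#6 0x102→b32/s0 L1-HIT; vc=[33]
#7 0xcc→b25/s1 L1-HIT; vc=[33]
#8 0x106→b32/s0 L1-HIT; vc=[33]
#9 0x60→b12/s4 MISS; vc=[33]
#10 0xa6→b20/s4 MISS; vc=[33,12]
#11 0x65→b12/s4 VC-HIT; vc=[33,20]
#12 0x60→b12/s4 L1-HIT; vc=[33,20]
#13 0xa1→b20/s4 VC-HIT; vc=[33,12]
#14 0x60→b12/s4 VC-HIT; vc=[33,20]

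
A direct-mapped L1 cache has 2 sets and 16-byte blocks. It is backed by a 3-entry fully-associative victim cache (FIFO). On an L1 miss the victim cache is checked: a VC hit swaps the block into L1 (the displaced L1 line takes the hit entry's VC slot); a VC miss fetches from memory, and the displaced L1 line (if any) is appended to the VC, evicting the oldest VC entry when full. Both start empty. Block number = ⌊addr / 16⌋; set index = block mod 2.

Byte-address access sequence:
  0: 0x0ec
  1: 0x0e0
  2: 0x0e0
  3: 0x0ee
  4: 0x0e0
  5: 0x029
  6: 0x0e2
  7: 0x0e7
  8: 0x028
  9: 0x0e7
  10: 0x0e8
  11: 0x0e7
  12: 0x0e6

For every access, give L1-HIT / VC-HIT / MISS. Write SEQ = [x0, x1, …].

SEQ = [MISS, L1-HIT, L1-HIT, L1-HIT, L1-HIT, MISS, VC-HIT, L1-HIT, VC-HIT, VC-HIT, L1-HIT, L1-HIT, L1-HIT]

#0 0xec→b14/s0 MISS; vc=[]
#1 0xe0→b14/s0 L1-HIT; vc=[]
#2 0xe0→b14/s0 L1-HIT; vc=[]
#3 0xee→b14/s0 L1-HIT; vc=[]
#4 0xe0→b14/s0 L1-HIT; vc=[]
#5 0x29→b2/s0 MISS; vc=[14]
#6 0xe2→b14/s0 VC-HIT; vc=[2]
#7 0xe7→b14/s0 L1-HIT; vc=[2]
#8 0x28→b2/s0 VC-HIT; vc=[14]
#9 0xe7→b14/s0 VC-HIT; vc=[2]
#10 0xe8→b14/s0 L1-HIT; vc=[2]
#11 0xe7→b14/s0 L1-HIT; vc=[2]
#12 0xe6→b14/s0 L1-HIT; vc=[2]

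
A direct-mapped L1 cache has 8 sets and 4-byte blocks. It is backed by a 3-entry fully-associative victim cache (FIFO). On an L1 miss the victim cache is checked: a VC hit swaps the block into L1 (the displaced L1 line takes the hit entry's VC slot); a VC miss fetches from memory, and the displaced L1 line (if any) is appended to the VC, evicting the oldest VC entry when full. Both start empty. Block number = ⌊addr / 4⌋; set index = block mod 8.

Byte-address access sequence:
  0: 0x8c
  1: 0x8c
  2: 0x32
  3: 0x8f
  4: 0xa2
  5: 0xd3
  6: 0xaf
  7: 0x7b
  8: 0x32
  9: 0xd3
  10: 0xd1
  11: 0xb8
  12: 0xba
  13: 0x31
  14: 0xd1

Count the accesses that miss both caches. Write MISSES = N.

MISSES = 7

  [0] addr=0x8c blk=35 s=3: MISS | VC []
  [1] addr=0x8c blk=35 s=3: L1-HIT | VC []
  [2] addr=0x32 blk=12 s=4: MISS | VC []
  [3] addr=0x8f blk=35 s=3: L1-HIT | VC []
  [4] addr=0xa2 blk=40 s=0: MISS | VC []
  [5] addr=0xd3 blk=52 s=4: MISS | VC [12]
  [6] addr=0xaf blk=43 s=3: MISS | VC [12, 35]
  [7] addr=0x7b blk=30 s=6: MISS | VC [12, 35]
  [8] addr=0x32 blk=12 s=4: VC-HIT | VC [52, 35]
  [9] addr=0xd3 blk=52 s=4: VC-HIT | VC [12, 35]
  [10] addr=0xd1 blk=52 s=4: L1-HIT | VC [12, 35]
  [11] addr=0xb8 blk=46 s=6: MISS | VC [12, 35, 30]
  [12] addr=0xba blk=46 s=6: L1-HIT | VC [12, 35, 30]
  [13] addr=0x31 blk=12 s=4: VC-HIT | VC [52, 35, 30]
  [14] addr=0xd1 blk=52 s=4: VC-HIT | VC [12, 35, 30]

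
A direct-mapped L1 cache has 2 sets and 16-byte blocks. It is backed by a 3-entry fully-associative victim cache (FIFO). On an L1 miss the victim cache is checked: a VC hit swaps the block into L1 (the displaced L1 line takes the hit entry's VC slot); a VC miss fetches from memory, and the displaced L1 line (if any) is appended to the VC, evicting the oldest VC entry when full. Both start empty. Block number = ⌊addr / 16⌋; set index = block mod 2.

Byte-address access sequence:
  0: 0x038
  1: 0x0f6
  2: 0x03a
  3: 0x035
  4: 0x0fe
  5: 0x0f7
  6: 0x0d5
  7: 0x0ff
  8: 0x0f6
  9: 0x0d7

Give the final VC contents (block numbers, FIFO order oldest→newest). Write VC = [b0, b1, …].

VC = [3, 15]

#0 0x38→b3/s1 MISS; vc=[]
#1 0xf6→b15/s1 MISS; vc=[3]
#2 0x3a→b3/s1 VC-HIT; vc=[15]
#3 0x35→b3/s1 L1-HIT; vc=[15]
#4 0xfe→b15/s1 VC-HIT; vc=[3]
#5 0xf7→b15/s1 L1-HIT; vc=[3]
#6 0xd5→b13/s1 MISS; vc=[3,15]
#7 0xff→b15/s1 VC-HIT; vc=[3,13]
#8 0xf6→b15/s1 L1-HIT; vc=[3,13]
#9 0xd7→b13/s1 VC-HIT; vc=[3,15]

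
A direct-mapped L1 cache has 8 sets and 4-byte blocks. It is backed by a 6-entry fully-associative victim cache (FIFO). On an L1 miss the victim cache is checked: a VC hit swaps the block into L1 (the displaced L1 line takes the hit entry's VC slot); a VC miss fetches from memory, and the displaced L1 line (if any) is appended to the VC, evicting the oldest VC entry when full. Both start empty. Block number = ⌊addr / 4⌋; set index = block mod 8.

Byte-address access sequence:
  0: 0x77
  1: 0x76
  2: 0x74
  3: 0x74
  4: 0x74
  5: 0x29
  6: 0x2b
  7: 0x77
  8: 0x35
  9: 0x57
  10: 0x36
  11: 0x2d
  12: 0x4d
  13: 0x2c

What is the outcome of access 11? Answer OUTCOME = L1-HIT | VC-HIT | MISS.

OUTCOME = MISS

0: 0x77 (blk 29, set 5) → MISS  vc=[]
1: 0x76 (blk 29, set 5) → L1-HIT  vc=[]
2: 0x74 (blk 29, set 5) → L1-HIT  vc=[]
3: 0x74 (blk 29, set 5) → L1-HIT  vc=[]
4: 0x74 (blk 29, set 5) → L1-HIT  vc=[]
5: 0x29 (blk 10, set 2) → MISS  vc=[]
6: 0x2b (blk 10, set 2) → L1-HIT  vc=[]
7: 0x77 (blk 29, set 5) → L1-HIT  vc=[]
8: 0x35 (blk 13, set 5) → MISS  vc=[29]
9: 0x57 (blk 21, set 5) → MISS  vc=[29, 13]
10: 0x36 (blk 13, set 5) → VC-HIT  vc=[29, 21]
11: 0x2d (blk 11, set 3) → MISS  vc=[29, 21]
12: 0x4d (blk 19, set 3) → MISS  vc=[29, 21, 11]
13: 0x2c (blk 11, set 3) → VC-HIT  vc=[29, 21, 19]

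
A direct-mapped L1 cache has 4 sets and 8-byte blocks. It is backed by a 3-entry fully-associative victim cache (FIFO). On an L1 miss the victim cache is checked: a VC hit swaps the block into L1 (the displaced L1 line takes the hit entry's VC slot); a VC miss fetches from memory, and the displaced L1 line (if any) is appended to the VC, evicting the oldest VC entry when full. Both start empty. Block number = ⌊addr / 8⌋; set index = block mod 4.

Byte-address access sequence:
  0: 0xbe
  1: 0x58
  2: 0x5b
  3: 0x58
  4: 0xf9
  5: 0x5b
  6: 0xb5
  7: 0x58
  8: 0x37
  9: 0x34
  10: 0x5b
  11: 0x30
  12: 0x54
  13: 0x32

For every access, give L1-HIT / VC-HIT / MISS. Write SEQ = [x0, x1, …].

SEQ = [MISS, MISS, L1-HIT, L1-HIT, MISS, VC-HIT, MISS, L1-HIT, MISS, L1-HIT, L1-HIT, L1-HIT, MISS, VC-HIT]

0: 0xbe (blk 23, set 3) → MISS  vc=[]
1: 0x58 (blk 11, set 3) → MISS  vc=[23]
2: 0x5b (blk 11, set 3) → L1-HIT  vc=[23]
3: 0x58 (blk 11, set 3) → L1-HIT  vc=[23]
4: 0xf9 (blk 31, set 3) → MISS  vc=[23, 11]
5: 0x5b (blk 11, set 3) → VC-HIT  vc=[23, 31]
6: 0xb5 (blk 22, set 2) → MISS  vc=[23, 31]
7: 0x58 (blk 11, set 3) → L1-HIT  vc=[23, 31]
8: 0x37 (blk 6, set 2) → MISS  vc=[23, 31, 22]
9: 0x34 (blk 6, set 2) → L1-HIT  vc=[23, 31, 22]
10: 0x5b (blk 11, set 3) → L1-HIT  vc=[23, 31, 22]
11: 0x30 (blk 6, set 2) → L1-HIT  vc=[23, 31, 22]
12: 0x54 (blk 10, set 2) → MISS  vc=[31, 22, 6]
13: 0x32 (blk 6, set 2) → VC-HIT  vc=[31, 22, 10]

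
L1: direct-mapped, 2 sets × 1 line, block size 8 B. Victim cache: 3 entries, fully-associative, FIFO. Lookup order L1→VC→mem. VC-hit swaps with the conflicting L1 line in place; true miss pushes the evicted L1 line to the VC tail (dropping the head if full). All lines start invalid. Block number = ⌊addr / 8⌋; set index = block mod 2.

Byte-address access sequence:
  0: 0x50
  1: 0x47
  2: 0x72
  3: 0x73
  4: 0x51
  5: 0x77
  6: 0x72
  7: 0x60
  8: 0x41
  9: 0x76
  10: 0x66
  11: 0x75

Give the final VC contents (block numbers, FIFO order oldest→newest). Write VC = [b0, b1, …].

0: 0x50 (blk 10, set 0) → MISS  vc=[]
1: 0x47 (blk 8, set 0) → MISS  vc=[10]
2: 0x72 (blk 14, set 0) → MISS  vc=[10, 8]
3: 0x73 (blk 14, set 0) → L1-HIT  vc=[10, 8]
4: 0x51 (blk 10, set 0) → VC-HIT  vc=[14, 8]
5: 0x77 (blk 14, set 0) → VC-HIT  vc=[10, 8]
6: 0x72 (blk 14, set 0) → L1-HIT  vc=[10, 8]
7: 0x60 (blk 12, set 0) → MISS  vc=[10, 8, 14]
8: 0x41 (blk 8, set 0) → VC-HIT  vc=[10, 12, 14]
9: 0x76 (blk 14, set 0) → VC-HIT  vc=[10, 12, 8]
10: 0x66 (blk 12, set 0) → VC-HIT  vc=[10, 14, 8]
11: 0x75 (blk 14, set 0) → VC-HIT  vc=[10, 12, 8]

VC = [10, 12, 8]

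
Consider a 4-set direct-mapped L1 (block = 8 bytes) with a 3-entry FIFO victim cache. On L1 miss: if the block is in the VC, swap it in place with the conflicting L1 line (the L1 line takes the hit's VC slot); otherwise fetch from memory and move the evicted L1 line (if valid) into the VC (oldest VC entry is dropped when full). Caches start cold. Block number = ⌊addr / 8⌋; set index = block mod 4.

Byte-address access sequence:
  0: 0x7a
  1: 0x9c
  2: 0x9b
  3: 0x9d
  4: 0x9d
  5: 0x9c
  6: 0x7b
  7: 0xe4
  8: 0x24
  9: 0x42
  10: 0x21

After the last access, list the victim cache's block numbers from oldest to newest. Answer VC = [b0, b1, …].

VC = [19, 28, 8]

  [0] addr=0x7a blk=15 s=3: MISS | VC []
  [1] addr=0x9c blk=19 s=3: MISS | VC [15]
  [2] addr=0x9b blk=19 s=3: L1-HIT | VC [15]
  [3] addr=0x9d blk=19 s=3: L1-HIT | VC [15]
  [4] addr=0x9d blk=19 s=3: L1-HIT | VC [15]
  [5] addr=0x9c blk=19 s=3: L1-HIT | VC [15]
  [6] addr=0x7b blk=15 s=3: VC-HIT | VC [19]
  [7] addr=0xe4 blk=28 s=0: MISS | VC [19]
  [8] addr=0x24 blk=4 s=0: MISS | VC [19, 28]
  [9] addr=0x42 blk=8 s=0: MISS | VC [19, 28, 4]
  [10] addr=0x21 blk=4 s=0: VC-HIT | VC [19, 28, 8]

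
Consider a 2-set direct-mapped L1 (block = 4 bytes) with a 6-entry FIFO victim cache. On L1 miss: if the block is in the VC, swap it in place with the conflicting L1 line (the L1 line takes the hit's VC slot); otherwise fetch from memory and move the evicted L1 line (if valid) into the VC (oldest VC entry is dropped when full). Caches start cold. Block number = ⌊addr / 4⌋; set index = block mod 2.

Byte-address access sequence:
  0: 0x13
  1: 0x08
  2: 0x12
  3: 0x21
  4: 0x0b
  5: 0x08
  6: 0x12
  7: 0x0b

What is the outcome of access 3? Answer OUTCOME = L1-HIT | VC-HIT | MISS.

OUTCOME = MISS

#0 0x13→b4/s0 MISS; vc=[]
#1 0x8→b2/s0 MISS; vc=[4]
#2 0x12→b4/s0 VC-HIT; vc=[2]
#3 0x21→b8/s0 MISS; vc=[2,4]
#4 0xb→b2/s0 VC-HIT; vc=[8,4]
#5 0x8→b2/s0 L1-HIT; vc=[8,4]
#6 0x12→b4/s0 VC-HIT; vc=[8,2]
#7 0xb→b2/s0 VC-HIT; vc=[8,4]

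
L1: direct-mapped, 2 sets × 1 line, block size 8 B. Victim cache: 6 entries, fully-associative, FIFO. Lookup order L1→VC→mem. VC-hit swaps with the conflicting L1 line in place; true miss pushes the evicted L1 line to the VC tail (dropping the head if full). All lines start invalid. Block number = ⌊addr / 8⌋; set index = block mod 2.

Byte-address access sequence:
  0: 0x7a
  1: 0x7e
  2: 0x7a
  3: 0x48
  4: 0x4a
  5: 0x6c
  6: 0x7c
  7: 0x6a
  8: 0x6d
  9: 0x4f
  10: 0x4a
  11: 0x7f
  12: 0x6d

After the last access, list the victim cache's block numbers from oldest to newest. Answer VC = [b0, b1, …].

  [0] addr=0x7a blk=15 s=1: MISS | VC []
  [1] addr=0x7e blk=15 s=1: L1-HIT | VC []
  [2] addr=0x7a blk=15 s=1: L1-HIT | VC []
  [3] addr=0x48 blk=9 s=1: MISS | VC [15]
  [4] addr=0x4a blk=9 s=1: L1-HIT | VC [15]
  [5] addr=0x6c blk=13 s=1: MISS | VC [15, 9]
  [6] addr=0x7c blk=15 s=1: VC-HIT | VC [13, 9]
  [7] addr=0x6a blk=13 s=1: VC-HIT | VC [15, 9]
  [8] addr=0x6d blk=13 s=1: L1-HIT | VC [15, 9]
  [9] addr=0x4f blk=9 s=1: VC-HIT | VC [15, 13]
  [10] addr=0x4a blk=9 s=1: L1-HIT | VC [15, 13]
  [11] addr=0x7f blk=15 s=1: VC-HIT | VC [9, 13]
  [12] addr=0x6d blk=13 s=1: VC-HIT | VC [9, 15]

VC = [9, 15]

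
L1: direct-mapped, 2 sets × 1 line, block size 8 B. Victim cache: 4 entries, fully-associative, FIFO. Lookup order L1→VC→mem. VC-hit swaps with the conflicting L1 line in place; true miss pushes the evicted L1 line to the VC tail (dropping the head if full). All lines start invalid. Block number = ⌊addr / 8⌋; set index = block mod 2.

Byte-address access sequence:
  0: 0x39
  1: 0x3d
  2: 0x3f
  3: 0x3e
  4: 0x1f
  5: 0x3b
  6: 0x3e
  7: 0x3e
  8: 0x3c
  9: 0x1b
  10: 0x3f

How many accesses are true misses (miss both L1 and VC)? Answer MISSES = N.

MISSES = 2

0: 0x39 (blk 7, set 1) → MISS  vc=[]
1: 0x3d (blk 7, set 1) → L1-HIT  vc=[]
2: 0x3f (blk 7, set 1) → L1-HIT  vc=[]
3: 0x3e (blk 7, set 1) → L1-HIT  vc=[]
4: 0x1f (blk 3, set 1) → MISS  vc=[7]
5: 0x3b (blk 7, set 1) → VC-HIT  vc=[3]
6: 0x3e (blk 7, set 1) → L1-HIT  vc=[3]
7: 0x3e (blk 7, set 1) → L1-HIT  vc=[3]
8: 0x3c (blk 7, set 1) → L1-HIT  vc=[3]
9: 0x1b (blk 3, set 1) → VC-HIT  vc=[7]
10: 0x3f (blk 7, set 1) → VC-HIT  vc=[3]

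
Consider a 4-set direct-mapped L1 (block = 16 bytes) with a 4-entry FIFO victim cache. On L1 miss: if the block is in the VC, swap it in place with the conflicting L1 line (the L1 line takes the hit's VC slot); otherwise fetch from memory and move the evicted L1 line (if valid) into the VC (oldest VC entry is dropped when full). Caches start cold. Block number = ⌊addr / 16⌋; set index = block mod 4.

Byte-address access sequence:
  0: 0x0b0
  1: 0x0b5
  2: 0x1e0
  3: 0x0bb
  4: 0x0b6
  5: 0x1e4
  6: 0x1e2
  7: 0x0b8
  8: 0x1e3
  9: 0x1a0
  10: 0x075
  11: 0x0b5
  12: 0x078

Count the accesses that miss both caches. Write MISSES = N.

MISSES = 4

0: 0xb0 (blk 11, set 3) → MISS  vc=[]
1: 0xb5 (blk 11, set 3) → L1-HIT  vc=[]
2: 0x1e0 (blk 30, set 2) → MISS  vc=[]
3: 0xbb (blk 11, set 3) → L1-HIT  vc=[]
4: 0xb6 (blk 11, set 3) → L1-HIT  vc=[]
5: 0x1e4 (blk 30, set 2) → L1-HIT  vc=[]
6: 0x1e2 (blk 30, set 2) → L1-HIT  vc=[]
7: 0xb8 (blk 11, set 3) → L1-HIT  vc=[]
8: 0x1e3 (blk 30, set 2) → L1-HIT  vc=[]
9: 0x1a0 (blk 26, set 2) → MISS  vc=[30]
10: 0x75 (blk 7, set 3) → MISS  vc=[30, 11]
11: 0xb5 (blk 11, set 3) → VC-HIT  vc=[30, 7]
12: 0x78 (blk 7, set 3) → VC-HIT  vc=[30, 11]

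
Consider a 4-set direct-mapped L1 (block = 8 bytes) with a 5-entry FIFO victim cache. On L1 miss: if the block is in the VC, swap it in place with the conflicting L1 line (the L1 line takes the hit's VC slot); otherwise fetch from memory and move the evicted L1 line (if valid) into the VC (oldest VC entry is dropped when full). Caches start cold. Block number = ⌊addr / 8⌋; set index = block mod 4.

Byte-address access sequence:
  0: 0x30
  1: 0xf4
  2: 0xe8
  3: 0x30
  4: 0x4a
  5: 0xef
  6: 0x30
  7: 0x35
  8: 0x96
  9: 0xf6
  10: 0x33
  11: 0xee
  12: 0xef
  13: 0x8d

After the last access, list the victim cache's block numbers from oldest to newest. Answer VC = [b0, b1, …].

VC = [18, 9, 30, 29]

  [0] addr=0x30 blk=6 s=2: MISS | VC []
  [1] addr=0xf4 blk=30 s=2: MISS | VC [6]
  [2] addr=0xe8 blk=29 s=1: MISS | VC [6]
  [3] addr=0x30 blk=6 s=2: VC-HIT | VC [30]
  [4] addr=0x4a blk=9 s=1: MISS | VC [30, 29]
  [5] addr=0xef blk=29 s=1: VC-HIT | VC [30, 9]
  [6] addr=0x30 blk=6 s=2: L1-HIT | VC [30, 9]
  [7] addr=0x35 blk=6 s=2: L1-HIT | VC [30, 9]
  [8] addr=0x96 blk=18 s=2: MISS | VC [30, 9, 6]
  [9] addr=0xf6 blk=30 s=2: VC-HIT | VC [18, 9, 6]
  [10] addr=0x33 blk=6 s=2: VC-HIT | VC [18, 9, 30]
  [11] addr=0xee blk=29 s=1: L1-HIT | VC [18, 9, 30]
  [12] addr=0xef blk=29 s=1: L1-HIT | VC [18, 9, 30]
  [13] addr=0x8d blk=17 s=1: MISS | VC [18, 9, 30, 29]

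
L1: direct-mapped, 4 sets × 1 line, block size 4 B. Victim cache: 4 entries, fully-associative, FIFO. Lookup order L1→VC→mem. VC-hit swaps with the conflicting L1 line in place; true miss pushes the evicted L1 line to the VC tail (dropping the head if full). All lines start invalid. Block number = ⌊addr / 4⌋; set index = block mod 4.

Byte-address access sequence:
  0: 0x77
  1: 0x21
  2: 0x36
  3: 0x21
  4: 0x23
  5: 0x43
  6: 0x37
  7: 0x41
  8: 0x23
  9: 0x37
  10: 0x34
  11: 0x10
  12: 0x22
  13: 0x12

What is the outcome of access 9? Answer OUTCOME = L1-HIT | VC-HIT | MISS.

#0 0x77→b29/s1 MISS; vc=[]
#1 0x21→b8/s0 MISS; vc=[]
#2 0x36→b13/s1 MISS; vc=[29]
#3 0x21→b8/s0 L1-HIT; vc=[29]
#4 0x23→b8/s0 L1-HIT; vc=[29]
#5 0x43→b16/s0 MISS; vc=[29,8]
#6 0x37→b13/s1 L1-HIT; vc=[29,8]
#7 0x41→b16/s0 L1-HIT; vc=[29,8]
#8 0x23→b8/s0 VC-HIT; vc=[29,16]
#9 0x37→b13/s1 L1-HIT; vc=[29,16]
#10 0x34→b13/s1 L1-HIT; vc=[29,16]
#11 0x10→b4/s0 MISS; vc=[29,16,8]
#12 0x22→b8/s0 VC-HIT; vc=[29,16,4]
#13 0x12→b4/s0 VC-HIT; vc=[29,16,8]

OUTCOME = L1-HIT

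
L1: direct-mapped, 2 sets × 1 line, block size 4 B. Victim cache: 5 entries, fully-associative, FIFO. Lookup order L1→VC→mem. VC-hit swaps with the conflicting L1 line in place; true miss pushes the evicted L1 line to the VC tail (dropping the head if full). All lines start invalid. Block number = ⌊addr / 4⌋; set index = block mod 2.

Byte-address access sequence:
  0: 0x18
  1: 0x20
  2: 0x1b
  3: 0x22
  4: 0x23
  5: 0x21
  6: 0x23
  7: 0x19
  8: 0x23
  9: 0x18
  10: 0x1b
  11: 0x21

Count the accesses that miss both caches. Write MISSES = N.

  [0] addr=0x18 blk=6 s=0: MISS | VC []
  [1] addr=0x20 blk=8 s=0: MISS | VC [6]
  [2] addr=0x1b blk=6 s=0: VC-HIT | VC [8]
  [3] addr=0x22 blk=8 s=0: VC-HIT | VC [6]
  [4] addr=0x23 blk=8 s=0: L1-HIT | VC [6]
  [5] addr=0x21 blk=8 s=0: L1-HIT | VC [6]
  [6] addr=0x23 blk=8 s=0: L1-HIT | VC [6]
  [7] addr=0x19 blk=6 s=0: VC-HIT | VC [8]
  [8] addr=0x23 blk=8 s=0: VC-HIT | VC [6]
  [9] addr=0x18 blk=6 s=0: VC-HIT | VC [8]
  [10] addr=0x1b blk=6 s=0: L1-HIT | VC [8]
  [11] addr=0x21 blk=8 s=0: VC-HIT | VC [6]

MISSES = 2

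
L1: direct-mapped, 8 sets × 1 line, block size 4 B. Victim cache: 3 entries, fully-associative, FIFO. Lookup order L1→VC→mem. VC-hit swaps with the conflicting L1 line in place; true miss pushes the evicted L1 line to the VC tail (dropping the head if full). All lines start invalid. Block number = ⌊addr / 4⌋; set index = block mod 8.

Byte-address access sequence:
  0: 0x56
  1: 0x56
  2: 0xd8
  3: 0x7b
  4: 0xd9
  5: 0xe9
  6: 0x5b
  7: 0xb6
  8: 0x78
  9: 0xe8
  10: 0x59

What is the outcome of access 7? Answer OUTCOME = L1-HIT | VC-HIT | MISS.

0: 0x56 (blk 21, set 5) → MISS  vc=[]
1: 0x56 (blk 21, set 5) → L1-HIT  vc=[]
2: 0xd8 (blk 54, set 6) → MISS  vc=[]
3: 0x7b (blk 30, set 6) → MISS  vc=[54]
4: 0xd9 (blk 54, set 6) → VC-HIT  vc=[30]
5: 0xe9 (blk 58, set 2) → MISS  vc=[30]
6: 0x5b (blk 22, set 6) → MISS  vc=[30, 54]
7: 0xb6 (blk 45, set 5) → MISS  vc=[30, 54, 21]
8: 0x78 (blk 30, set 6) → VC-HIT  vc=[22, 54, 21]
9: 0xe8 (blk 58, set 2) → L1-HIT  vc=[22, 54, 21]
10: 0x59 (blk 22, set 6) → VC-HIT  vc=[30, 54, 21]

OUTCOME = MISS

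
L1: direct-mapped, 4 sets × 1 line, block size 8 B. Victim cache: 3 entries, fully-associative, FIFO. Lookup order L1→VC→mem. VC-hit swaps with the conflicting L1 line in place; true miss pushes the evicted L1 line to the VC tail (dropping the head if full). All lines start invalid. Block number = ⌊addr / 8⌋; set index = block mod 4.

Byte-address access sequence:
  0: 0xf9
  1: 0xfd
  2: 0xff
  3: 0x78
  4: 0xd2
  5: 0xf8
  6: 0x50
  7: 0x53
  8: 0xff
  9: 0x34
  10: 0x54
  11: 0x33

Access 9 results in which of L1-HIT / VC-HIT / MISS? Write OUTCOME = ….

0: 0xf9 (blk 31, set 3) → MISS  vc=[]
1: 0xfd (blk 31, set 3) → L1-HIT  vc=[]
2: 0xff (blk 31, set 3) → L1-HIT  vc=[]
3: 0x78 (blk 15, set 3) → MISS  vc=[31]
4: 0xd2 (blk 26, set 2) → MISS  vc=[31]
5: 0xf8 (blk 31, set 3) → VC-HIT  vc=[15]
6: 0x50 (blk 10, set 2) → MISS  vc=[15, 26]
7: 0x53 (blk 10, set 2) → L1-HIT  vc=[15, 26]
8: 0xff (blk 31, set 3) → L1-HIT  vc=[15, 26]
9: 0x34 (blk 6, set 2) → MISS  vc=[15, 26, 10]
10: 0x54 (blk 10, set 2) → VC-HIT  vc=[15, 26, 6]
11: 0x33 (blk 6, set 2) → VC-HIT  vc=[15, 26, 10]

OUTCOME = MISS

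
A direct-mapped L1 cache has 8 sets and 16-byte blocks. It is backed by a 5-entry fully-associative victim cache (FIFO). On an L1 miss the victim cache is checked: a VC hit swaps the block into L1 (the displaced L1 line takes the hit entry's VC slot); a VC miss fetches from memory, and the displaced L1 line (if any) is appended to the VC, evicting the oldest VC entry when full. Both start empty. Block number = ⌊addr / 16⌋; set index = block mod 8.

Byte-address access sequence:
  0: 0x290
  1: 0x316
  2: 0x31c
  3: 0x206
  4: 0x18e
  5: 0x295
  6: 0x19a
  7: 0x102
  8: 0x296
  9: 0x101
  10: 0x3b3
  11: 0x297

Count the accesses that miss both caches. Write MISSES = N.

0: 0x290 (blk 41, set 1) → MISS  vc=[]
1: 0x316 (blk 49, set 1) → MISS  vc=[41]
2: 0x31c (blk 49, set 1) → L1-HIT  vc=[41]
3: 0x206 (blk 32, set 0) → MISS  vc=[41]
4: 0x18e (blk 24, set 0) → MISS  vc=[41, 32]
5: 0x295 (blk 41, set 1) → VC-HIT  vc=[49, 32]
6: 0x19a (blk 25, set 1) → MISS  vc=[49, 32, 41]
7: 0x102 (blk 16, set 0) → MISS  vc=[49, 32, 41, 24]
8: 0x296 (blk 41, set 1) → VC-HIT  vc=[49, 32, 25, 24]
9: 0x101 (blk 16, set 0) → L1-HIT  vc=[49, 32, 25, 24]
10: 0x3b3 (blk 59, set 3) → MISS  vc=[49, 32, 25, 24]
11: 0x297 (blk 41, set 1) → L1-HIT  vc=[49, 32, 25, 24]

MISSES = 7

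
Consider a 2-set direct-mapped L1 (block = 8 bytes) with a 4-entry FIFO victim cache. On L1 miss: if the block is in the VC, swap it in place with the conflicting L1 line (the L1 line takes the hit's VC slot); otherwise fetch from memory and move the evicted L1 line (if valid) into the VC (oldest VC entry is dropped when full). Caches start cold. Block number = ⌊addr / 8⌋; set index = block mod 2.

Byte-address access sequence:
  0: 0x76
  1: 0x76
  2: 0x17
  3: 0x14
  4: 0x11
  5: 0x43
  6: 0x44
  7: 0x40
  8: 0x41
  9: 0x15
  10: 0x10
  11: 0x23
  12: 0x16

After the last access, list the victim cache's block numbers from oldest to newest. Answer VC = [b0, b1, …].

VC = [14, 8, 4]

0: 0x76 (blk 14, set 0) → MISS  vc=[]
1: 0x76 (blk 14, set 0) → L1-HIT  vc=[]
2: 0x17 (blk 2, set 0) → MISS  vc=[14]
3: 0x14 (blk 2, set 0) → L1-HIT  vc=[14]
4: 0x11 (blk 2, set 0) → L1-HIT  vc=[14]
5: 0x43 (blk 8, set 0) → MISS  vc=[14, 2]
6: 0x44 (blk 8, set 0) → L1-HIT  vc=[14, 2]
7: 0x40 (blk 8, set 0) → L1-HIT  vc=[14, 2]
8: 0x41 (blk 8, set 0) → L1-HIT  vc=[14, 2]
9: 0x15 (blk 2, set 0) → VC-HIT  vc=[14, 8]
10: 0x10 (blk 2, set 0) → L1-HIT  vc=[14, 8]
11: 0x23 (blk 4, set 0) → MISS  vc=[14, 8, 2]
12: 0x16 (blk 2, set 0) → VC-HIT  vc=[14, 8, 4]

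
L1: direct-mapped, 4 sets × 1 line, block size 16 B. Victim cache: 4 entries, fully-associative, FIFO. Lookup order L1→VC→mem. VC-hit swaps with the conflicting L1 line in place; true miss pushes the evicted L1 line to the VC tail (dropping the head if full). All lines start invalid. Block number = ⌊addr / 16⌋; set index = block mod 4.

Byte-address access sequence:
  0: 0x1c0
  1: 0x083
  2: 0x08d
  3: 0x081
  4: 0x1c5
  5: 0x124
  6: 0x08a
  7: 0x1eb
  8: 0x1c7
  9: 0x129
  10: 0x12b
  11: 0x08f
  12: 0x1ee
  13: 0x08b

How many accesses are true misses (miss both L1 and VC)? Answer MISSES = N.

MISSES = 4

  [0] addr=0x1c0 blk=28 s=0: MISS | VC []
  [1] addr=0x83 blk=8 s=0: MISS | VC [28]
  [2] addr=0x8d blk=8 s=0: L1-HIT | VC [28]
  [3] addr=0x81 blk=8 s=0: L1-HIT | VC [28]
  [4] addr=0x1c5 blk=28 s=0: VC-HIT | VC [8]
  [5] addr=0x124 blk=18 s=2: MISS | VC [8]
  [6] addr=0x8a blk=8 s=0: VC-HIT | VC [28]
  [7] addr=0x1eb blk=30 s=2: MISS | VC [28, 18]
  [8] addr=0x1c7 blk=28 s=0: VC-HIT | VC [8, 18]
  [9] addr=0x129 blk=18 s=2: VC-HIT | VC [8, 30]
  [10] addr=0x12b blk=18 s=2: L1-HIT | VC [8, 30]
  [11] addr=0x8f blk=8 s=0: VC-HIT | VC [28, 30]
  [12] addr=0x1ee blk=30 s=2: VC-HIT | VC [28, 18]
  [13] addr=0x8b blk=8 s=0: L1-HIT | VC [28, 18]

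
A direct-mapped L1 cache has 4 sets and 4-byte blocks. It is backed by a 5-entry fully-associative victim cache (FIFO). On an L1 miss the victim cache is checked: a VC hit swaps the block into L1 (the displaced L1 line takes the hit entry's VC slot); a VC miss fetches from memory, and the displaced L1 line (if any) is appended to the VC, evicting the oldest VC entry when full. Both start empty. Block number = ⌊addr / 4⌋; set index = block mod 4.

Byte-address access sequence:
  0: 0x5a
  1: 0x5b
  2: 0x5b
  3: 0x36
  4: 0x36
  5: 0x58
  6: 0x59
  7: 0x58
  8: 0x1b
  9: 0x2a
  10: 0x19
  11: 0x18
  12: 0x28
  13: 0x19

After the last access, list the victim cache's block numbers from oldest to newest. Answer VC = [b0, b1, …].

0: 0x5a (blk 22, set 2) → MISS  vc=[]
1: 0x5b (blk 22, set 2) → L1-HIT  vc=[]
2: 0x5b (blk 22, set 2) → L1-HIT  vc=[]
3: 0x36 (blk 13, set 1) → MISS  vc=[]
4: 0x36 (blk 13, set 1) → L1-HIT  vc=[]
5: 0x58 (blk 22, set 2) → L1-HIT  vc=[]
6: 0x59 (blk 22, set 2) → L1-HIT  vc=[]
7: 0x58 (blk 22, set 2) → L1-HIT  vc=[]
8: 0x1b (blk 6, set 2) → MISS  vc=[22]
9: 0x2a (blk 10, set 2) → MISS  vc=[22, 6]
10: 0x19 (blk 6, set 2) → VC-HIT  vc=[22, 10]
11: 0x18 (blk 6, set 2) → L1-HIT  vc=[22, 10]
12: 0x28 (blk 10, set 2) → VC-HIT  vc=[22, 6]
13: 0x19 (blk 6, set 2) → VC-HIT  vc=[22, 10]

VC = [22, 10]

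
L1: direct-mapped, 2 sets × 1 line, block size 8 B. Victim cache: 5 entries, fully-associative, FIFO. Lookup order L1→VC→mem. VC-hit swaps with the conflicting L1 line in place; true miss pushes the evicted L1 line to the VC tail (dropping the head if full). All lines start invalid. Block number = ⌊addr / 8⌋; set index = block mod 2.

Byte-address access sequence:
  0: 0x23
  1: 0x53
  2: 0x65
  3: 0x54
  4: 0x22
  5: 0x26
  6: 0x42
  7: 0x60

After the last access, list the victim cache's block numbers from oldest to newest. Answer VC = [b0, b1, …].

#0 0x23→b4/s0 MISS; vc=[]
#1 0x53→b10/s0 MISS; vc=[4]
#2 0x65→b12/s0 MISS; vc=[4,10]
#3 0x54→b10/s0 VC-HIT; vc=[4,12]
#4 0x22→b4/s0 VC-HIT; vc=[10,12]
#5 0x26→b4/s0 L1-HIT; vc=[10,12]
#6 0x42→b8/s0 MISS; vc=[10,12,4]
#7 0x60→b12/s0 VC-HIT; vc=[10,8,4]

VC = [10, 8, 4]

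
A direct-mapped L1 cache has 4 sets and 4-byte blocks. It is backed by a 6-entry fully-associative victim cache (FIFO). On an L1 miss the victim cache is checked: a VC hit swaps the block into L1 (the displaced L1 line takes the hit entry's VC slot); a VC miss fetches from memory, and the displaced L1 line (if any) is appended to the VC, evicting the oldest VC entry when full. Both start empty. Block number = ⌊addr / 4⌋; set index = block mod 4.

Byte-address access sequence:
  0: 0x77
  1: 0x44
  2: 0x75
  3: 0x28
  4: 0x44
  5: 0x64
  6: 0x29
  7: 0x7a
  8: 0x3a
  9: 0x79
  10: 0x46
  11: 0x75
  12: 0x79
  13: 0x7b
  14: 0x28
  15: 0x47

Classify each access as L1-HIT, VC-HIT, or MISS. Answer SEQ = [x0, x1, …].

SEQ = [MISS, MISS, VC-HIT, MISS, VC-HIT, MISS, L1-HIT, MISS, MISS, VC-HIT, VC-HIT, VC-HIT, L1-HIT, L1-HIT, VC-HIT, VC-HIT]

  [0] addr=0x77 blk=29 s=1: MISS | VC []
  [1] addr=0x44 blk=17 s=1: MISS | VC [29]
  [2] addr=0x75 blk=29 s=1: VC-HIT | VC [17]
  [3] addr=0x28 blk=10 s=2: MISS | VC [17]
  [4] addr=0x44 blk=17 s=1: VC-HIT | VC [29]
  [5] addr=0x64 blk=25 s=1: MISS | VC [29, 17]
  [6] addr=0x29 blk=10 s=2: L1-HIT | VC [29, 17]
  [7] addr=0x7a blk=30 s=2: MISS | VC [29, 17, 10]
  [8] addr=0x3a blk=14 s=2: MISS | VC [29, 17, 10, 30]
  [9] addr=0x79 blk=30 s=2: VC-HIT | VC [29, 17, 10, 14]
  [10] addr=0x46 blk=17 s=1: VC-HIT | VC [29, 25, 10, 14]
  [11] addr=0x75 blk=29 s=1: VC-HIT | VC [17, 25, 10, 14]
  [12] addr=0x79 blk=30 s=2: L1-HIT | VC [17, 25, 10, 14]
  [13] addr=0x7b blk=30 s=2: L1-HIT | VC [17, 25, 10, 14]
  [14] addr=0x28 blk=10 s=2: VC-HIT | VC [17, 25, 30, 14]
  [15] addr=0x47 blk=17 s=1: VC-HIT | VC [29, 25, 30, 14]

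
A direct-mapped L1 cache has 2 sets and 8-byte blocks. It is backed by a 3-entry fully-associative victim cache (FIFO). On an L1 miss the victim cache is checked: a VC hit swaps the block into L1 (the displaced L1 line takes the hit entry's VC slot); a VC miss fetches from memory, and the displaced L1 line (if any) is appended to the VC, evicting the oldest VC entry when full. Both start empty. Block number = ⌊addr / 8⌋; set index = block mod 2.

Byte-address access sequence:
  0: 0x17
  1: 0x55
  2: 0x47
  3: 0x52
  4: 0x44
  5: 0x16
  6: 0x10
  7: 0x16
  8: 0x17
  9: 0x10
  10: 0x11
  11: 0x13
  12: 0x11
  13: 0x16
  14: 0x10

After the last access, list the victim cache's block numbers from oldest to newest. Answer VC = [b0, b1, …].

#0 0x17→b2/s0 MISS; vc=[]
#1 0x55→b10/s0 MISS; vc=[2]
#2 0x47→b8/s0 MISS; vc=[2,10]
#3 0x52→b10/s0 VC-HIT; vc=[2,8]
#4 0x44→b8/s0 VC-HIT; vc=[2,10]
#5 0x16→b2/s0 VC-HIT; vc=[8,10]
#6 0x10→b2/s0 L1-HIT; vc=[8,10]
#7 0x16→b2/s0 L1-HIT; vc=[8,10]
#8 0x17→b2/s0 L1-HIT; vc=[8,10]
#9 0x10→b2/s0 L1-HIT; vc=[8,10]
#10 0x11→b2/s0 L1-HIT; vc=[8,10]
#11 0x13→b2/s0 L1-HIT; vc=[8,10]
#12 0x11→b2/s0 L1-HIT; vc=[8,10]
#13 0x16→b2/s0 L1-HIT; vc=[8,10]
#14 0x10→b2/s0 L1-HIT; vc=[8,10]

VC = [8, 10]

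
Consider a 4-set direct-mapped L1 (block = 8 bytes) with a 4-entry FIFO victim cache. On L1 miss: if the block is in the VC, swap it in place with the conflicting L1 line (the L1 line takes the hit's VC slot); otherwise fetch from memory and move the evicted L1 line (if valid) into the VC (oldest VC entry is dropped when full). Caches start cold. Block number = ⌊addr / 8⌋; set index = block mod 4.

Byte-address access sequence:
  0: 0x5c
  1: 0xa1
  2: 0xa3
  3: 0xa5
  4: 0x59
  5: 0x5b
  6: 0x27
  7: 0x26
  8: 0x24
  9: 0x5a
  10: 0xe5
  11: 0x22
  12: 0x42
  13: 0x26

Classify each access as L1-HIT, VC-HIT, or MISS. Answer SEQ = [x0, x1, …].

SEQ = [MISS, MISS, L1-HIT, L1-HIT, L1-HIT, L1-HIT, MISS, L1-HIT, L1-HIT, L1-HIT, MISS, VC-HIT, MISS, VC-HIT]

#0 0x5c→b11/s3 MISS; vc=[]
#1 0xa1→b20/s0 MISS; vc=[]
#2 0xa3→b20/s0 L1-HIT; vc=[]
#3 0xa5→b20/s0 L1-HIT; vc=[]
#4 0x59→b11/s3 L1-HIT; vc=[]
#5 0x5b→b11/s3 L1-HIT; vc=[]
#6 0x27→b4/s0 MISS; vc=[20]
#7 0x26→b4/s0 L1-HIT; vc=[20]
#8 0x24→b4/s0 L1-HIT; vc=[20]
#9 0x5a→b11/s3 L1-HIT; vc=[20]
#10 0xe5→b28/s0 MISS; vc=[20,4]
#11 0x22→b4/s0 VC-HIT; vc=[20,28]
#12 0x42→b8/s0 MISS; vc=[20,28,4]
#13 0x26→b4/s0 VC-HIT; vc=[20,28,8]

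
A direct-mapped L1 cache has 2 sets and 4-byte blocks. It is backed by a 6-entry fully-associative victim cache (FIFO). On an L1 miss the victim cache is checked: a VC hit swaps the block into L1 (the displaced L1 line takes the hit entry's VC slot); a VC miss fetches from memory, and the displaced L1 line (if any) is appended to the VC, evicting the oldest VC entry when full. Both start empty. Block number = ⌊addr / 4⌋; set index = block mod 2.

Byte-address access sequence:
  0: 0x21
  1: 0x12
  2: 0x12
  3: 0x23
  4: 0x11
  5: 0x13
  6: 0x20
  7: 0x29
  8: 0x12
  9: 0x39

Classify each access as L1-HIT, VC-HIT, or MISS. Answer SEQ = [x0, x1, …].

  [0] addr=0x21 blk=8 s=0: MISS | VC []
  [1] addr=0x12 blk=4 s=0: MISS | VC [8]
  [2] addr=0x12 blk=4 s=0: L1-HIT | VC [8]
  [3] addr=0x23 blk=8 s=0: VC-HIT | VC [4]
  [4] addr=0x11 blk=4 s=0: VC-HIT | VC [8]
  [5] addr=0x13 blk=4 s=0: L1-HIT | VC [8]
  [6] addr=0x20 blk=8 s=0: VC-HIT | VC [4]
  [7] addr=0x29 blk=10 s=0: MISS | VC [4, 8]
  [8] addr=0x12 blk=4 s=0: VC-HIT | VC [10, 8]
  [9] addr=0x39 blk=14 s=0: MISS | VC [10, 8, 4]

SEQ = [MISS, MISS, L1-HIT, VC-HIT, VC-HIT, L1-HIT, VC-HIT, MISS, VC-HIT, MISS]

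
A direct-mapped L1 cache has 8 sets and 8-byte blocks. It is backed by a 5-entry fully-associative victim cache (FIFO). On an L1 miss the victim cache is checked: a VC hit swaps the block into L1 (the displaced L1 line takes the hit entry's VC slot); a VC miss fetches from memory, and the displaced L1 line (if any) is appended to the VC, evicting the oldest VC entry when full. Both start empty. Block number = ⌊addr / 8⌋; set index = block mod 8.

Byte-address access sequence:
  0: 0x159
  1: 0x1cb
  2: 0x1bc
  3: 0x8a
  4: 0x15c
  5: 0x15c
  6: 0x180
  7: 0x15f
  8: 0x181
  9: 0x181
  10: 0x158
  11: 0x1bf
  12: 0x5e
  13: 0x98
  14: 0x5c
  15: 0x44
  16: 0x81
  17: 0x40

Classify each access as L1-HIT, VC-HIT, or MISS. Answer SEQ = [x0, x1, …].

SEQ = [MISS, MISS, MISS, MISS, L1-HIT, L1-HIT, MISS, L1-HIT, L1-HIT, L1-HIT, L1-HIT, L1-HIT, MISS, MISS, VC-HIT, MISS, MISS, VC-HIT]

#0 0x159→b43/s3 MISS; vc=[]
#1 0x1cb→b57/s1 MISS; vc=[]
#2 0x1bc→b55/s7 MISS; vc=[]
#3 0x8a→b17/s1 MISS; vc=[57]
#4 0x15c→b43/s3 L1-HIT; vc=[57]
#5 0x15c→b43/s3 L1-HIT; vc=[57]
#6 0x180→b48/s0 MISS; vc=[57]
#7 0x15f→b43/s3 L1-HIT; vc=[57]
#8 0x181→b48/s0 L1-HIT; vc=[57]
#9 0x181→b48/s0 L1-HIT; vc=[57]
#10 0x158→b43/s3 L1-HIT; vc=[57]
#11 0x1bf→b55/s7 L1-HIT; vc=[57]
#12 0x5e→b11/s3 MISS; vc=[57,43]
#13 0x98→b19/s3 MISS; vc=[57,43,11]
#14 0x5c→b11/s3 VC-HIT; vc=[57,43,19]
#15 0x44→b8/s0 MISS; vc=[57,43,19,48]
#16 0x81→b16/s0 MISS; vc=[57,43,19,48,8]
#17 0x40→b8/s0 VC-HIT; vc=[57,43,19,48,16]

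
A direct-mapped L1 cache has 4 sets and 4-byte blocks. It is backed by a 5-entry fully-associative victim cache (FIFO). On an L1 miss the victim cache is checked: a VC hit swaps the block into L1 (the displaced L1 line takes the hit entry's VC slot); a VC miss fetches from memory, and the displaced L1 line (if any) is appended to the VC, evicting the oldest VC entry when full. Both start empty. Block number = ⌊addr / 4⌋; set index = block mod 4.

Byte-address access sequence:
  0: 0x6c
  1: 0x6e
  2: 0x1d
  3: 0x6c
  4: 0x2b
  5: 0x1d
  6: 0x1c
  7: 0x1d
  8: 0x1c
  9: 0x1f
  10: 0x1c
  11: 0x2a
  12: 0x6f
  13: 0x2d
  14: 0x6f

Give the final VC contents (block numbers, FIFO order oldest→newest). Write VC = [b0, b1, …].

#0 0x6c→b27/s3 MISS; vc=[]
#1 0x6e→b27/s3 L1-HIT; vc=[]
#2 0x1d→b7/s3 MISS; vc=[27]
#3 0x6c→b27/s3 VC-HIT; vc=[7]
#4 0x2b→b10/s2 MISS; vc=[7]
#5 0x1d→b7/s3 VC-HIT; vc=[27]
#6 0x1c→b7/s3 L1-HIT; vc=[27]
#7 0x1d→b7/s3 L1-HIT; vc=[27]
#8 0x1c→b7/s3 L1-HIT; vc=[27]
#9 0x1f→b7/s3 L1-HIT; vc=[27]
#10 0x1c→b7/s3 L1-HIT; vc=[27]
#11 0x2a→b10/s2 L1-HIT; vc=[27]
#12 0x6f→b27/s3 VC-HIT; vc=[7]
#13 0x2d→b11/s3 MISS; vc=[7,27]
#14 0x6f→b27/s3 VC-HIT; vc=[7,11]

VC = [7, 11]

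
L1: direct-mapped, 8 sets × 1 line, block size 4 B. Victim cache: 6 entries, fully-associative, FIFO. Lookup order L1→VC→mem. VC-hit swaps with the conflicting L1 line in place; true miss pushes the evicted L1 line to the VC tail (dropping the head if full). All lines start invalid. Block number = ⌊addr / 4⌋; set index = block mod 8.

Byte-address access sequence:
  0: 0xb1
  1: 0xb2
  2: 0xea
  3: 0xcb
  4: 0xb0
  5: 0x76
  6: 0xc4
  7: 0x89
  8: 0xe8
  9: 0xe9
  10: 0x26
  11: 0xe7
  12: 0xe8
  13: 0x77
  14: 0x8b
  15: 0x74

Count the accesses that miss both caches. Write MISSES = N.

  [0] addr=0xb1 blk=44 s=4: MISS | VC []
  [1] addr=0xb2 blk=44 s=4: L1-HIT | VC []
  [2] addr=0xea blk=58 s=2: MISS | VC []
  [3] addr=0xcb blk=50 s=2: MISS | VC [58]
  [4] addr=0xb0 blk=44 s=4: L1-HIT | VC [58]
  [5] addr=0x76 blk=29 s=5: MISS | VC [58]
  [6] addr=0xc4 blk=49 s=1: MISS | VC [58]
  [7] addr=0x89 blk=34 s=2: MISS | VC [58, 50]
  [8] addr=0xe8 blk=58 s=2: VC-HIT | VC [34, 50]
  [9] addr=0xe9 blk=58 s=2: L1-HIT | VC [34, 50]
  [10] addr=0x26 blk=9 s=1: MISS | VC [34, 50, 49]
  [11] addr=0xe7 blk=57 s=1: MISS | VC [34, 50, 49, 9]
  [12] addr=0xe8 blk=58 s=2: L1-HIT | VC [34, 50, 49, 9]
  [13] addr=0x77 blk=29 s=5: L1-HIT | VC [34, 50, 49, 9]
  [14] addr=0x8b blk=34 s=2: VC-HIT | VC [58, 50, 49, 9]
  [15] addr=0x74 blk=29 s=5: L1-HIT | VC [58, 50, 49, 9]

MISSES = 8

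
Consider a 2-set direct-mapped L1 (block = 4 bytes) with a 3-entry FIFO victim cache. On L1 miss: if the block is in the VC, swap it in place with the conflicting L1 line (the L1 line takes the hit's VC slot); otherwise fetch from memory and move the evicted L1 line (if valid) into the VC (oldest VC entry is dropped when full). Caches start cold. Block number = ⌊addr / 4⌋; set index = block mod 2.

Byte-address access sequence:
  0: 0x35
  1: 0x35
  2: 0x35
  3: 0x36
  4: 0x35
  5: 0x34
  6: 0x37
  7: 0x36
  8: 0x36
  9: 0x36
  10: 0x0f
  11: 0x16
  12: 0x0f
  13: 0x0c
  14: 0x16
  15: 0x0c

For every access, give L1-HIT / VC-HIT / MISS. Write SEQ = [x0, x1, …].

SEQ = [MISS, L1-HIT, L1-HIT, L1-HIT, L1-HIT, L1-HIT, L1-HIT, L1-HIT, L1-HIT, L1-HIT, MISS, MISS, VC-HIT, L1-HIT, VC-HIT, VC-HIT]

#0 0x35→b13/s1 MISS; vc=[]
#1 0x35→b13/s1 L1-HIT; vc=[]
#2 0x35→b13/s1 L1-HIT; vc=[]
#3 0x36→b13/s1 L1-HIT; vc=[]
#4 0x35→b13/s1 L1-HIT; vc=[]
#5 0x34→b13/s1 L1-HIT; vc=[]
#6 0x37→b13/s1 L1-HIT; vc=[]
#7 0x36→b13/s1 L1-HIT; vc=[]
#8 0x36→b13/s1 L1-HIT; vc=[]
#9 0x36→b13/s1 L1-HIT; vc=[]
#10 0xf→b3/s1 MISS; vc=[13]
#11 0x16→b5/s1 MISS; vc=[13,3]
#12 0xf→b3/s1 VC-HIT; vc=[13,5]
#13 0xc→b3/s1 L1-HIT; vc=[13,5]
#14 0x16→b5/s1 VC-HIT; vc=[13,3]
#15 0xc→b3/s1 VC-HIT; vc=[13,5]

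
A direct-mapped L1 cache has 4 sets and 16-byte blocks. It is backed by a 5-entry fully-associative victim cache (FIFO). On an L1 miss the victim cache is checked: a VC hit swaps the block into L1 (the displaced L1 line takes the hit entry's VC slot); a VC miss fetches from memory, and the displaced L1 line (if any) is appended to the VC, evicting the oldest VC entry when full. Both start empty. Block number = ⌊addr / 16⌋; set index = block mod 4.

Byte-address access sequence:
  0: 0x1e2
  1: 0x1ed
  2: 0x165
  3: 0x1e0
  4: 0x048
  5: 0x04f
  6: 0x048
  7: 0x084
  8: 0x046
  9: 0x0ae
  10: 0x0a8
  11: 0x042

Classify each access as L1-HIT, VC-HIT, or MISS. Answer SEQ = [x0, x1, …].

#0 0x1e2→b30/s2 MISS; vc=[]
#1 0x1ed→b30/s2 L1-HIT; vc=[]
#2 0x165→b22/s2 MISS; vc=[30]
#3 0x1e0→b30/s2 VC-HIT; vc=[22]
#4 0x48→b4/s0 MISS; vc=[22]
#5 0x4f→b4/s0 L1-HIT; vc=[22]
#6 0x48→b4/s0 L1-HIT; vc=[22]
#7 0x84→b8/s0 MISS; vc=[22,4]
#8 0x46→b4/s0 VC-HIT; vc=[22,8]
#9 0xae→b10/s2 MISS; vc=[22,8,30]
#10 0xa8→b10/s2 L1-HIT; vc=[22,8,30]
#11 0x42→b4/s0 L1-HIT; vc=[22,8,30]

SEQ = [MISS, L1-HIT, MISS, VC-HIT, MISS, L1-HIT, L1-HIT, MISS, VC-HIT, MISS, L1-HIT, L1-HIT]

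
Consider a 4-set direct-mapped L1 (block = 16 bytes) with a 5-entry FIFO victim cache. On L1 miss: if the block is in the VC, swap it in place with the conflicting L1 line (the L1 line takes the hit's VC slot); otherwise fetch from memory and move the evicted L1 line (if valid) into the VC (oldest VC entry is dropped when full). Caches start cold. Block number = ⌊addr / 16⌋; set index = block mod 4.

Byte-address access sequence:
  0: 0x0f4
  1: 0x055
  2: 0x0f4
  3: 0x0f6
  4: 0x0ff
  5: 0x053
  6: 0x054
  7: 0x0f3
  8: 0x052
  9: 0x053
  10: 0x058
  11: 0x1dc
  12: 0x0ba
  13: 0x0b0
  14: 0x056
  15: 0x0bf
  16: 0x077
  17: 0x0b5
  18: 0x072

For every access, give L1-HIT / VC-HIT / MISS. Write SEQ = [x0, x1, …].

SEQ = [MISS, MISS, L1-HIT, L1-HIT, L1-HIT, L1-HIT, L1-HIT, L1-HIT, L1-HIT, L1-HIT, L1-HIT, MISS, MISS, L1-HIT, VC-HIT, L1-HIT, MISS, VC-HIT, VC-HIT]

#0 0xf4→b15/s3 MISS; vc=[]
#1 0x55→b5/s1 MISS; vc=[]
#2 0xf4→b15/s3 L1-HIT; vc=[]
#3 0xf6→b15/s3 L1-HIT; vc=[]
#4 0xff→b15/s3 L1-HIT; vc=[]
#5 0x53→b5/s1 L1-HIT; vc=[]
#6 0x54→b5/s1 L1-HIT; vc=[]
#7 0xf3→b15/s3 L1-HIT; vc=[]
#8 0x52→b5/s1 L1-HIT; vc=[]
#9 0x53→b5/s1 L1-HIT; vc=[]
#10 0x58→b5/s1 L1-HIT; vc=[]
#11 0x1dc→b29/s1 MISS; vc=[5]
#12 0xba→b11/s3 MISS; vc=[5,15]
#13 0xb0→b11/s3 L1-HIT; vc=[5,15]
#14 0x56→b5/s1 VC-HIT; vc=[29,15]
#15 0xbf→b11/s3 L1-HIT; vc=[29,15]
#16 0x77→b7/s3 MISS; vc=[29,15,11]
#17 0xb5→b11/s3 VC-HIT; vc=[29,15,7]
#18 0x72→b7/s3 VC-HIT; vc=[29,15,11]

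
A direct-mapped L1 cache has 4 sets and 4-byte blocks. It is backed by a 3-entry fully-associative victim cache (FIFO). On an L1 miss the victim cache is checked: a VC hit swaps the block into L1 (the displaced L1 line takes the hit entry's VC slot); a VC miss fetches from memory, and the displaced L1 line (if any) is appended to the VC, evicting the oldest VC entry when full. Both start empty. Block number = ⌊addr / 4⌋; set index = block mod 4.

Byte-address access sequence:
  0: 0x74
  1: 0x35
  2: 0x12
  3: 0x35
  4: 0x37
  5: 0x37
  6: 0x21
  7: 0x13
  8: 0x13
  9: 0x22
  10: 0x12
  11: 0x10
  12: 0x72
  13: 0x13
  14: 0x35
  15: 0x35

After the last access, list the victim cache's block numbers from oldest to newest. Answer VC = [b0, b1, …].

VC = [29, 8, 28]

  [0] addr=0x74 blk=29 s=1: MISS | VC []
  [1] addr=0x35 blk=13 s=1: MISS | VC [29]
  [2] addr=0x12 blk=4 s=0: MISS | VC [29]
  [3] addr=0x35 blk=13 s=1: L1-HIT | VC [29]
  [4] addr=0x37 blk=13 s=1: L1-HIT | VC [29]
  [5] addr=0x37 blk=13 s=1: L1-HIT | VC [29]
  [6] addr=0x21 blk=8 s=0: MISS | VC [29, 4]
  [7] addr=0x13 blk=4 s=0: VC-HIT | VC [29, 8]
  [8] addr=0x13 blk=4 s=0: L1-HIT | VC [29, 8]
  [9] addr=0x22 blk=8 s=0: VC-HIT | VC [29, 4]
  [10] addr=0x12 blk=4 s=0: VC-HIT | VC [29, 8]
  [11] addr=0x10 blk=4 s=0: L1-HIT | VC [29, 8]
  [12] addr=0x72 blk=28 s=0: MISS | VC [29, 8, 4]
  [13] addr=0x13 blk=4 s=0: VC-HIT | VC [29, 8, 28]
  [14] addr=0x35 blk=13 s=1: L1-HIT | VC [29, 8, 28]
  [15] addr=0x35 blk=13 s=1: L1-HIT | VC [29, 8, 28]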